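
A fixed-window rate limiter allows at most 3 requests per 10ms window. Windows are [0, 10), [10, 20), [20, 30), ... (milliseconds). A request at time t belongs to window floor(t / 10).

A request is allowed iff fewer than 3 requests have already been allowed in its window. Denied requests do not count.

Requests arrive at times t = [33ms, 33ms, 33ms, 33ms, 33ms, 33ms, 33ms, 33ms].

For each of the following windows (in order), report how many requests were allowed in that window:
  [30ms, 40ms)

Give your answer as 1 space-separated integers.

Answer: 3

Derivation:
Processing requests:
  req#1 t=33ms (window 3): ALLOW
  req#2 t=33ms (window 3): ALLOW
  req#3 t=33ms (window 3): ALLOW
  req#4 t=33ms (window 3): DENY
  req#5 t=33ms (window 3): DENY
  req#6 t=33ms (window 3): DENY
  req#7 t=33ms (window 3): DENY
  req#8 t=33ms (window 3): DENY

Allowed counts by window: 3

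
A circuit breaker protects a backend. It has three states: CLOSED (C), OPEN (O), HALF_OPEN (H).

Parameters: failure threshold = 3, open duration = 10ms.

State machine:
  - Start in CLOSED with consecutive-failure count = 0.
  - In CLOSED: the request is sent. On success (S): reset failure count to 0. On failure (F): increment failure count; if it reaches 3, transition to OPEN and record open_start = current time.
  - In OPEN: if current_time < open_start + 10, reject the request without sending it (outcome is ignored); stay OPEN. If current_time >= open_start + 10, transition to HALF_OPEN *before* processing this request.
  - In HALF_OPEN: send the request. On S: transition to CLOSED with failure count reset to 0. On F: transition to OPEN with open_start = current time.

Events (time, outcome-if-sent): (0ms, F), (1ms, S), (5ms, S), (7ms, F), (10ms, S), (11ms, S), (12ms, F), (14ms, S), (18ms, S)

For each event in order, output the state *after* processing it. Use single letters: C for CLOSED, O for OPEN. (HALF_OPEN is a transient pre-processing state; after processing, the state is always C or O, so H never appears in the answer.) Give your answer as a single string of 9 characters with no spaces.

Answer: CCCCCCCCC

Derivation:
State after each event:
  event#1 t=0ms outcome=F: state=CLOSED
  event#2 t=1ms outcome=S: state=CLOSED
  event#3 t=5ms outcome=S: state=CLOSED
  event#4 t=7ms outcome=F: state=CLOSED
  event#5 t=10ms outcome=S: state=CLOSED
  event#6 t=11ms outcome=S: state=CLOSED
  event#7 t=12ms outcome=F: state=CLOSED
  event#8 t=14ms outcome=S: state=CLOSED
  event#9 t=18ms outcome=S: state=CLOSED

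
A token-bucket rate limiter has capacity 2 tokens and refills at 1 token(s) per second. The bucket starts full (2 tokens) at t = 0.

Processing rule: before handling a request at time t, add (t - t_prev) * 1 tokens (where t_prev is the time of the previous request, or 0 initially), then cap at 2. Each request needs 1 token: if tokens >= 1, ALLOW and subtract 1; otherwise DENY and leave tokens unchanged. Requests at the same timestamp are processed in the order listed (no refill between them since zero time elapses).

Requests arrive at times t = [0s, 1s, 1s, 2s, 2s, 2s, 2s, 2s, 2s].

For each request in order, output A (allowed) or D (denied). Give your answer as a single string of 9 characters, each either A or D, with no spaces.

Answer: AAAADDDDD

Derivation:
Simulating step by step:
  req#1 t=0s: ALLOW
  req#2 t=1s: ALLOW
  req#3 t=1s: ALLOW
  req#4 t=2s: ALLOW
  req#5 t=2s: DENY
  req#6 t=2s: DENY
  req#7 t=2s: DENY
  req#8 t=2s: DENY
  req#9 t=2s: DENY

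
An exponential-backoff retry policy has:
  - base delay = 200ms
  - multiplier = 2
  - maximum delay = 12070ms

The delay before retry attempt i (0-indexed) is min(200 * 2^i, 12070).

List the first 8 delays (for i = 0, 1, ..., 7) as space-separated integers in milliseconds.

Answer: 200 400 800 1600 3200 6400 12070 12070

Derivation:
Computing each delay:
  i=0: min(200*2^0, 12070) = 200
  i=1: min(200*2^1, 12070) = 400
  i=2: min(200*2^2, 12070) = 800
  i=3: min(200*2^3, 12070) = 1600
  i=4: min(200*2^4, 12070) = 3200
  i=5: min(200*2^5, 12070) = 6400
  i=6: min(200*2^6, 12070) = 12070
  i=7: min(200*2^7, 12070) = 12070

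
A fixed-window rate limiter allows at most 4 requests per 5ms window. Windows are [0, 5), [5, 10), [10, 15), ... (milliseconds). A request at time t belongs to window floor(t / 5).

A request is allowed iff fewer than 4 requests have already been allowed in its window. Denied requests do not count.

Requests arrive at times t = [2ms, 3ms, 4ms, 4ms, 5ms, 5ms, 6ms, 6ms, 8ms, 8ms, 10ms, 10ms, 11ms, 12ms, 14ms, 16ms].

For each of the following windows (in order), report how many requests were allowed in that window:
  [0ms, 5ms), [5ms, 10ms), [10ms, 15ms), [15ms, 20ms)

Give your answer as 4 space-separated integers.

Processing requests:
  req#1 t=2ms (window 0): ALLOW
  req#2 t=3ms (window 0): ALLOW
  req#3 t=4ms (window 0): ALLOW
  req#4 t=4ms (window 0): ALLOW
  req#5 t=5ms (window 1): ALLOW
  req#6 t=5ms (window 1): ALLOW
  req#7 t=6ms (window 1): ALLOW
  req#8 t=6ms (window 1): ALLOW
  req#9 t=8ms (window 1): DENY
  req#10 t=8ms (window 1): DENY
  req#11 t=10ms (window 2): ALLOW
  req#12 t=10ms (window 2): ALLOW
  req#13 t=11ms (window 2): ALLOW
  req#14 t=12ms (window 2): ALLOW
  req#15 t=14ms (window 2): DENY
  req#16 t=16ms (window 3): ALLOW

Allowed counts by window: 4 4 4 1

Answer: 4 4 4 1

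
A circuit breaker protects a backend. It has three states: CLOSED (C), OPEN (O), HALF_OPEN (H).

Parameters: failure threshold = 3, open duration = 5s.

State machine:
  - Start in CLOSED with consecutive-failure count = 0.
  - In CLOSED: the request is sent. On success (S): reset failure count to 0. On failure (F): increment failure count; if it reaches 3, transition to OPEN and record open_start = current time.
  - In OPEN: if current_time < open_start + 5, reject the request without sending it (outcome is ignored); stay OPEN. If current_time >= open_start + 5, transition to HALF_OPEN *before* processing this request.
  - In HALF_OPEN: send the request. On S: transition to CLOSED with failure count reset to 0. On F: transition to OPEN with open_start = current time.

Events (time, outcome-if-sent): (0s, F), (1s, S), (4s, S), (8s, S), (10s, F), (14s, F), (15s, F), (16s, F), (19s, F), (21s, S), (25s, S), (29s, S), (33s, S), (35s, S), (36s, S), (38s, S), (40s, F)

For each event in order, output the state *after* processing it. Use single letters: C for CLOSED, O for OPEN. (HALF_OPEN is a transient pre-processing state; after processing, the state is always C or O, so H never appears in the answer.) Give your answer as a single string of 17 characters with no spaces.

Answer: CCCCCCOOOCCCCCCCC

Derivation:
State after each event:
  event#1 t=0s outcome=F: state=CLOSED
  event#2 t=1s outcome=S: state=CLOSED
  event#3 t=4s outcome=S: state=CLOSED
  event#4 t=8s outcome=S: state=CLOSED
  event#5 t=10s outcome=F: state=CLOSED
  event#6 t=14s outcome=F: state=CLOSED
  event#7 t=15s outcome=F: state=OPEN
  event#8 t=16s outcome=F: state=OPEN
  event#9 t=19s outcome=F: state=OPEN
  event#10 t=21s outcome=S: state=CLOSED
  event#11 t=25s outcome=S: state=CLOSED
  event#12 t=29s outcome=S: state=CLOSED
  event#13 t=33s outcome=S: state=CLOSED
  event#14 t=35s outcome=S: state=CLOSED
  event#15 t=36s outcome=S: state=CLOSED
  event#16 t=38s outcome=S: state=CLOSED
  event#17 t=40s outcome=F: state=CLOSED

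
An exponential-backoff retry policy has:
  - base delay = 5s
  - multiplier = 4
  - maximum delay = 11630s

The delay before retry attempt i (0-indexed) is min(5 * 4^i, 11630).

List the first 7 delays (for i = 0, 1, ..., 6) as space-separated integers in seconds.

Computing each delay:
  i=0: min(5*4^0, 11630) = 5
  i=1: min(5*4^1, 11630) = 20
  i=2: min(5*4^2, 11630) = 80
  i=3: min(5*4^3, 11630) = 320
  i=4: min(5*4^4, 11630) = 1280
  i=5: min(5*4^5, 11630) = 5120
  i=6: min(5*4^6, 11630) = 11630

Answer: 5 20 80 320 1280 5120 11630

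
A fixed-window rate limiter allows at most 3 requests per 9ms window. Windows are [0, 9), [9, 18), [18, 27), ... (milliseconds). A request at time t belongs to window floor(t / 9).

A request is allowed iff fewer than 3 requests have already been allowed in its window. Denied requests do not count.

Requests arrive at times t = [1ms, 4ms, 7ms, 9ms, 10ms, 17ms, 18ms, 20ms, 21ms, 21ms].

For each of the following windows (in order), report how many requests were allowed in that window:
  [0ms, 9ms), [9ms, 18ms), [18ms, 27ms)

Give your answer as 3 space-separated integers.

Processing requests:
  req#1 t=1ms (window 0): ALLOW
  req#2 t=4ms (window 0): ALLOW
  req#3 t=7ms (window 0): ALLOW
  req#4 t=9ms (window 1): ALLOW
  req#5 t=10ms (window 1): ALLOW
  req#6 t=17ms (window 1): ALLOW
  req#7 t=18ms (window 2): ALLOW
  req#8 t=20ms (window 2): ALLOW
  req#9 t=21ms (window 2): ALLOW
  req#10 t=21ms (window 2): DENY

Allowed counts by window: 3 3 3

Answer: 3 3 3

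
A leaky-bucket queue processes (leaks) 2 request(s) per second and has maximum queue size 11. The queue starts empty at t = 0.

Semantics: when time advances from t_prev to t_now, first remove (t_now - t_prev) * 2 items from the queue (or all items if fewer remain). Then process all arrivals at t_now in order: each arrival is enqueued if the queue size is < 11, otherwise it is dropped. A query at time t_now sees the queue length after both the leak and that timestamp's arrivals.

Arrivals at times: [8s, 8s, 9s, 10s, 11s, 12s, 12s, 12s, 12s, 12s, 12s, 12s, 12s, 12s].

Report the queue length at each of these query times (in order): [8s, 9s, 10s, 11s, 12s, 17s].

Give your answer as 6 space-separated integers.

Queue lengths at query times:
  query t=8s: backlog = 2
  query t=9s: backlog = 1
  query t=10s: backlog = 1
  query t=11s: backlog = 1
  query t=12s: backlog = 9
  query t=17s: backlog = 0

Answer: 2 1 1 1 9 0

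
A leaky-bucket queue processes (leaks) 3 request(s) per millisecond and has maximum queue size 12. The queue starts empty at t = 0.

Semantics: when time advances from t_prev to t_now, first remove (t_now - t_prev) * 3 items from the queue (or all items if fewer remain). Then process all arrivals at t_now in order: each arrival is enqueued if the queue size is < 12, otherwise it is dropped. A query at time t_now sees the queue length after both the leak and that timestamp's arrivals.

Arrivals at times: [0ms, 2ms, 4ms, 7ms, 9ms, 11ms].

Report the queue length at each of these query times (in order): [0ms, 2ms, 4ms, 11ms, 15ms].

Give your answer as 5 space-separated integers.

Answer: 1 1 1 1 0

Derivation:
Queue lengths at query times:
  query t=0ms: backlog = 1
  query t=2ms: backlog = 1
  query t=4ms: backlog = 1
  query t=11ms: backlog = 1
  query t=15ms: backlog = 0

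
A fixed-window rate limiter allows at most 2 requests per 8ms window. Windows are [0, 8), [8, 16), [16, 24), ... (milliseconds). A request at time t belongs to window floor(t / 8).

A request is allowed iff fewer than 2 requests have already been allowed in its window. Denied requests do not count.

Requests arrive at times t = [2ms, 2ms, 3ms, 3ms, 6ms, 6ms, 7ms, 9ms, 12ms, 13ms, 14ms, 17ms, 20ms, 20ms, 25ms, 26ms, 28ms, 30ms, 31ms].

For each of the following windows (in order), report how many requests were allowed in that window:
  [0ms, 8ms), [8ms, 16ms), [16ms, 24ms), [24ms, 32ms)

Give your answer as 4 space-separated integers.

Answer: 2 2 2 2

Derivation:
Processing requests:
  req#1 t=2ms (window 0): ALLOW
  req#2 t=2ms (window 0): ALLOW
  req#3 t=3ms (window 0): DENY
  req#4 t=3ms (window 0): DENY
  req#5 t=6ms (window 0): DENY
  req#6 t=6ms (window 0): DENY
  req#7 t=7ms (window 0): DENY
  req#8 t=9ms (window 1): ALLOW
  req#9 t=12ms (window 1): ALLOW
  req#10 t=13ms (window 1): DENY
  req#11 t=14ms (window 1): DENY
  req#12 t=17ms (window 2): ALLOW
  req#13 t=20ms (window 2): ALLOW
  req#14 t=20ms (window 2): DENY
  req#15 t=25ms (window 3): ALLOW
  req#16 t=26ms (window 3): ALLOW
  req#17 t=28ms (window 3): DENY
  req#18 t=30ms (window 3): DENY
  req#19 t=31ms (window 3): DENY

Allowed counts by window: 2 2 2 2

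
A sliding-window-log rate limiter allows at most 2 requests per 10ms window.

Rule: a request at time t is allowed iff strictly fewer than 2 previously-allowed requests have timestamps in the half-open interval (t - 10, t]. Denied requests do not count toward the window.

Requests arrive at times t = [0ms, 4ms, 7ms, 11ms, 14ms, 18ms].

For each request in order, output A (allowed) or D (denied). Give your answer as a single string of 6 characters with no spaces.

Tracking allowed requests in the window:
  req#1 t=0ms: ALLOW
  req#2 t=4ms: ALLOW
  req#3 t=7ms: DENY
  req#4 t=11ms: ALLOW
  req#5 t=14ms: ALLOW
  req#6 t=18ms: DENY

Answer: AADAAD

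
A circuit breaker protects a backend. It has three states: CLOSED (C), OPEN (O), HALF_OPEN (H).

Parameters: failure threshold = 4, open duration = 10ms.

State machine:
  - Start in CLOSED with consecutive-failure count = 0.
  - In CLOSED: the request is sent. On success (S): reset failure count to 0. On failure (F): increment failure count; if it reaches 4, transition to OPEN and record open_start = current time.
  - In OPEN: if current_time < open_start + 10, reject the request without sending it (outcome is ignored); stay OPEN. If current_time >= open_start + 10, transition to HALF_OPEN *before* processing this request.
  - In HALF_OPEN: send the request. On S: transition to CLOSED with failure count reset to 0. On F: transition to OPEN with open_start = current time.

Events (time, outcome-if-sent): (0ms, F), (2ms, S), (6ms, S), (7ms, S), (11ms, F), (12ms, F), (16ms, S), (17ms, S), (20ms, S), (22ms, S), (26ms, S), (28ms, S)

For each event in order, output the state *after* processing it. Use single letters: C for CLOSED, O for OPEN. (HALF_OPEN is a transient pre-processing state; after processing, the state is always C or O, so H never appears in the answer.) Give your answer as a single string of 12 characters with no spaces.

State after each event:
  event#1 t=0ms outcome=F: state=CLOSED
  event#2 t=2ms outcome=S: state=CLOSED
  event#3 t=6ms outcome=S: state=CLOSED
  event#4 t=7ms outcome=S: state=CLOSED
  event#5 t=11ms outcome=F: state=CLOSED
  event#6 t=12ms outcome=F: state=CLOSED
  event#7 t=16ms outcome=S: state=CLOSED
  event#8 t=17ms outcome=S: state=CLOSED
  event#9 t=20ms outcome=S: state=CLOSED
  event#10 t=22ms outcome=S: state=CLOSED
  event#11 t=26ms outcome=S: state=CLOSED
  event#12 t=28ms outcome=S: state=CLOSED

Answer: CCCCCCCCCCCC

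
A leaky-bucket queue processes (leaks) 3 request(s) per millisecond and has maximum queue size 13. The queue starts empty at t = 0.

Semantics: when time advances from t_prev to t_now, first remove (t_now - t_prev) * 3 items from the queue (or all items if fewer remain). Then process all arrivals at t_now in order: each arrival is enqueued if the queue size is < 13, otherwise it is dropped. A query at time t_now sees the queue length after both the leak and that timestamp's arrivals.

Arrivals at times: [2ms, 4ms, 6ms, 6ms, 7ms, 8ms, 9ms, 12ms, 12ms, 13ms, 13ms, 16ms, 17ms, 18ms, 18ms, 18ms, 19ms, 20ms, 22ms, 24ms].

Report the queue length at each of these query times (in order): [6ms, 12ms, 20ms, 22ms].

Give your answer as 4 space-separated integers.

Queue lengths at query times:
  query t=6ms: backlog = 2
  query t=12ms: backlog = 2
  query t=20ms: backlog = 1
  query t=22ms: backlog = 1

Answer: 2 2 1 1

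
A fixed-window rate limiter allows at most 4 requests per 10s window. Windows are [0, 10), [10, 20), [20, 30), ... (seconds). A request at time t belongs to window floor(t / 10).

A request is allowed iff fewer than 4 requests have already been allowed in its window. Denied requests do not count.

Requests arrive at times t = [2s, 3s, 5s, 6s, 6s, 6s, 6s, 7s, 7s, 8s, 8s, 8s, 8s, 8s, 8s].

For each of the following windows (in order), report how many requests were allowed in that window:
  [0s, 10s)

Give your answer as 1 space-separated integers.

Processing requests:
  req#1 t=2s (window 0): ALLOW
  req#2 t=3s (window 0): ALLOW
  req#3 t=5s (window 0): ALLOW
  req#4 t=6s (window 0): ALLOW
  req#5 t=6s (window 0): DENY
  req#6 t=6s (window 0): DENY
  req#7 t=6s (window 0): DENY
  req#8 t=7s (window 0): DENY
  req#9 t=7s (window 0): DENY
  req#10 t=8s (window 0): DENY
  req#11 t=8s (window 0): DENY
  req#12 t=8s (window 0): DENY
  req#13 t=8s (window 0): DENY
  req#14 t=8s (window 0): DENY
  req#15 t=8s (window 0): DENY

Allowed counts by window: 4

Answer: 4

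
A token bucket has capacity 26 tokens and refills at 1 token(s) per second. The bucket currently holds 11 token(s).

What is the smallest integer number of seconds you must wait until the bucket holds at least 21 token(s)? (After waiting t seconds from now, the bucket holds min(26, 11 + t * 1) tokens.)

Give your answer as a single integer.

Answer: 10

Derivation:
Need 11 + t * 1 >= 21, so t >= 10/1.
Smallest integer t = ceil(10/1) = 10.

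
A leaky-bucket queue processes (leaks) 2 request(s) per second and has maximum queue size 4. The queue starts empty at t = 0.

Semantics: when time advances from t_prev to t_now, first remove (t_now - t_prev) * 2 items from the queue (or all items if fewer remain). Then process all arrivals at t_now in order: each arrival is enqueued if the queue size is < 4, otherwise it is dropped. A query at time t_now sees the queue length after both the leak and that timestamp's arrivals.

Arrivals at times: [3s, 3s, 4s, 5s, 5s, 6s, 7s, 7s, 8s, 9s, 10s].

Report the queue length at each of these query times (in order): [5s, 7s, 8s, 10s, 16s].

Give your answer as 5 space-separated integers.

Queue lengths at query times:
  query t=5s: backlog = 2
  query t=7s: backlog = 2
  query t=8s: backlog = 1
  query t=10s: backlog = 1
  query t=16s: backlog = 0

Answer: 2 2 1 1 0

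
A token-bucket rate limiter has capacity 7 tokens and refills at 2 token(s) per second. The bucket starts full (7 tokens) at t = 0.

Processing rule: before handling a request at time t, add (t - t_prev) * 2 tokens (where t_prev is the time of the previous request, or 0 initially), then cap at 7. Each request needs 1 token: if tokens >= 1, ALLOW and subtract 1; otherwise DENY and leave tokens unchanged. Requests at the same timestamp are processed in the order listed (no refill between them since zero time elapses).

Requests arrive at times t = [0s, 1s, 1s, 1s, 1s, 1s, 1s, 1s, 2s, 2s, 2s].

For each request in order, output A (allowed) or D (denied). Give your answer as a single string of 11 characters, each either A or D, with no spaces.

Answer: AAAAAAAAAAD

Derivation:
Simulating step by step:
  req#1 t=0s: ALLOW
  req#2 t=1s: ALLOW
  req#3 t=1s: ALLOW
  req#4 t=1s: ALLOW
  req#5 t=1s: ALLOW
  req#6 t=1s: ALLOW
  req#7 t=1s: ALLOW
  req#8 t=1s: ALLOW
  req#9 t=2s: ALLOW
  req#10 t=2s: ALLOW
  req#11 t=2s: DENY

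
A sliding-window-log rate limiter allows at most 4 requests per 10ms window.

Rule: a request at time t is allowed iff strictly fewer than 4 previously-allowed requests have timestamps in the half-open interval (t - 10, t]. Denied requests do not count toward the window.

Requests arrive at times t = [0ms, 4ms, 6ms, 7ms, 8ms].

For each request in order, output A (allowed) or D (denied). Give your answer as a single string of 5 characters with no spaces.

Answer: AAAAD

Derivation:
Tracking allowed requests in the window:
  req#1 t=0ms: ALLOW
  req#2 t=4ms: ALLOW
  req#3 t=6ms: ALLOW
  req#4 t=7ms: ALLOW
  req#5 t=8ms: DENY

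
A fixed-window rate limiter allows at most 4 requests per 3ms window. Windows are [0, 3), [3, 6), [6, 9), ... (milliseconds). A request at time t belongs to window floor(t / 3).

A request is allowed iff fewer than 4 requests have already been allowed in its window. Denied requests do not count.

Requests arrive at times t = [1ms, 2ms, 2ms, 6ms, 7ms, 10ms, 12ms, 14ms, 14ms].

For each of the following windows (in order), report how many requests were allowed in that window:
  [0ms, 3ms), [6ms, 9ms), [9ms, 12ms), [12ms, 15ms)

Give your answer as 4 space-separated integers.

Answer: 3 2 1 3

Derivation:
Processing requests:
  req#1 t=1ms (window 0): ALLOW
  req#2 t=2ms (window 0): ALLOW
  req#3 t=2ms (window 0): ALLOW
  req#4 t=6ms (window 2): ALLOW
  req#5 t=7ms (window 2): ALLOW
  req#6 t=10ms (window 3): ALLOW
  req#7 t=12ms (window 4): ALLOW
  req#8 t=14ms (window 4): ALLOW
  req#9 t=14ms (window 4): ALLOW

Allowed counts by window: 3 2 1 3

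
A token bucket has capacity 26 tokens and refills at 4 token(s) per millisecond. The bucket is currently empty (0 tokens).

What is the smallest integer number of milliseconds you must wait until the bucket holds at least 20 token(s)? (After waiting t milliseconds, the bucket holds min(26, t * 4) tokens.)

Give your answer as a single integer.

Need t * 4 >= 20, so t >= 20/4.
Smallest integer t = ceil(20/4) = 5.

Answer: 5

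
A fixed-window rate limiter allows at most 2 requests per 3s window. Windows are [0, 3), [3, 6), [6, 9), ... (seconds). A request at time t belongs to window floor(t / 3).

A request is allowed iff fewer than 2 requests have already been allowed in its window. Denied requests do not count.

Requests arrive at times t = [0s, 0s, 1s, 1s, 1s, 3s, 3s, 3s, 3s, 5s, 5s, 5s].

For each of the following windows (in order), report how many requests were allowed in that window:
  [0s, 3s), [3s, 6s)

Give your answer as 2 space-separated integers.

Answer: 2 2

Derivation:
Processing requests:
  req#1 t=0s (window 0): ALLOW
  req#2 t=0s (window 0): ALLOW
  req#3 t=1s (window 0): DENY
  req#4 t=1s (window 0): DENY
  req#5 t=1s (window 0): DENY
  req#6 t=3s (window 1): ALLOW
  req#7 t=3s (window 1): ALLOW
  req#8 t=3s (window 1): DENY
  req#9 t=3s (window 1): DENY
  req#10 t=5s (window 1): DENY
  req#11 t=5s (window 1): DENY
  req#12 t=5s (window 1): DENY

Allowed counts by window: 2 2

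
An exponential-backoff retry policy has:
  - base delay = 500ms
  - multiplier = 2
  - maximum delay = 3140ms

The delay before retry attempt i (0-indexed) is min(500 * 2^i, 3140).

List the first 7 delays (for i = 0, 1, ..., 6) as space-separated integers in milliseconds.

Answer: 500 1000 2000 3140 3140 3140 3140

Derivation:
Computing each delay:
  i=0: min(500*2^0, 3140) = 500
  i=1: min(500*2^1, 3140) = 1000
  i=2: min(500*2^2, 3140) = 2000
  i=3: min(500*2^3, 3140) = 3140
  i=4: min(500*2^4, 3140) = 3140
  i=5: min(500*2^5, 3140) = 3140
  i=6: min(500*2^6, 3140) = 3140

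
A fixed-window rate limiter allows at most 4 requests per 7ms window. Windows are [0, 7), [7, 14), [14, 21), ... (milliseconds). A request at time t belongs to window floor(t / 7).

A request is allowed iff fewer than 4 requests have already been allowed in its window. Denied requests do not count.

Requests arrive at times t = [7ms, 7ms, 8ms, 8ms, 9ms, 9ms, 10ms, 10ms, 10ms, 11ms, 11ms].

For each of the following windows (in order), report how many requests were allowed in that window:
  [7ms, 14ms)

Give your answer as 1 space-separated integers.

Processing requests:
  req#1 t=7ms (window 1): ALLOW
  req#2 t=7ms (window 1): ALLOW
  req#3 t=8ms (window 1): ALLOW
  req#4 t=8ms (window 1): ALLOW
  req#5 t=9ms (window 1): DENY
  req#6 t=9ms (window 1): DENY
  req#7 t=10ms (window 1): DENY
  req#8 t=10ms (window 1): DENY
  req#9 t=10ms (window 1): DENY
  req#10 t=11ms (window 1): DENY
  req#11 t=11ms (window 1): DENY

Allowed counts by window: 4

Answer: 4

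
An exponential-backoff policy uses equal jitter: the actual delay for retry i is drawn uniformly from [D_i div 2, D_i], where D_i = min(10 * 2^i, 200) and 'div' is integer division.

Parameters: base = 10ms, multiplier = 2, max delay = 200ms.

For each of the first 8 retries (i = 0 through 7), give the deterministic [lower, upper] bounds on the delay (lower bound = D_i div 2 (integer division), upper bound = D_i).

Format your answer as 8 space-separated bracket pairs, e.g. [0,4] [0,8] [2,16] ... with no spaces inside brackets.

Computing bounds per retry:
  i=0: D_i=min(10*2^0,200)=10, bounds=[5,10]
  i=1: D_i=min(10*2^1,200)=20, bounds=[10,20]
  i=2: D_i=min(10*2^2,200)=40, bounds=[20,40]
  i=3: D_i=min(10*2^3,200)=80, bounds=[40,80]
  i=4: D_i=min(10*2^4,200)=160, bounds=[80,160]
  i=5: D_i=min(10*2^5,200)=200, bounds=[100,200]
  i=6: D_i=min(10*2^6,200)=200, bounds=[100,200]
  i=7: D_i=min(10*2^7,200)=200, bounds=[100,200]

Answer: [5,10] [10,20] [20,40] [40,80] [80,160] [100,200] [100,200] [100,200]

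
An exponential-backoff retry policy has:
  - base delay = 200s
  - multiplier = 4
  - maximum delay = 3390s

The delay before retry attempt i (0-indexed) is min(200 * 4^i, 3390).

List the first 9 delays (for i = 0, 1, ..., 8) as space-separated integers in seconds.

Answer: 200 800 3200 3390 3390 3390 3390 3390 3390

Derivation:
Computing each delay:
  i=0: min(200*4^0, 3390) = 200
  i=1: min(200*4^1, 3390) = 800
  i=2: min(200*4^2, 3390) = 3200
  i=3: min(200*4^3, 3390) = 3390
  i=4: min(200*4^4, 3390) = 3390
  i=5: min(200*4^5, 3390) = 3390
  i=6: min(200*4^6, 3390) = 3390
  i=7: min(200*4^7, 3390) = 3390
  i=8: min(200*4^8, 3390) = 3390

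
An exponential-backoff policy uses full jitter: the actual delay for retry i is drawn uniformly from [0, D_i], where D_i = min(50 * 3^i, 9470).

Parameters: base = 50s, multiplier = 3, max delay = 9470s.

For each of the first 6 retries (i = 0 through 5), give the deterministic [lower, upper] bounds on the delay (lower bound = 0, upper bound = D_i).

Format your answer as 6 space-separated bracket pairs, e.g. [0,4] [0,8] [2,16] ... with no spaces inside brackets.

Answer: [0,50] [0,150] [0,450] [0,1350] [0,4050] [0,9470]

Derivation:
Computing bounds per retry:
  i=0: D_i=min(50*3^0,9470)=50, bounds=[0,50]
  i=1: D_i=min(50*3^1,9470)=150, bounds=[0,150]
  i=2: D_i=min(50*3^2,9470)=450, bounds=[0,450]
  i=3: D_i=min(50*3^3,9470)=1350, bounds=[0,1350]
  i=4: D_i=min(50*3^4,9470)=4050, bounds=[0,4050]
  i=5: D_i=min(50*3^5,9470)=9470, bounds=[0,9470]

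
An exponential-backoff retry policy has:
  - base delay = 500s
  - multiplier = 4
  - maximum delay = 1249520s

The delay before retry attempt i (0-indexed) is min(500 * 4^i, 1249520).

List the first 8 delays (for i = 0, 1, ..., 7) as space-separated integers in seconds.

Answer: 500 2000 8000 32000 128000 512000 1249520 1249520

Derivation:
Computing each delay:
  i=0: min(500*4^0, 1249520) = 500
  i=1: min(500*4^1, 1249520) = 2000
  i=2: min(500*4^2, 1249520) = 8000
  i=3: min(500*4^3, 1249520) = 32000
  i=4: min(500*4^4, 1249520) = 128000
  i=5: min(500*4^5, 1249520) = 512000
  i=6: min(500*4^6, 1249520) = 1249520
  i=7: min(500*4^7, 1249520) = 1249520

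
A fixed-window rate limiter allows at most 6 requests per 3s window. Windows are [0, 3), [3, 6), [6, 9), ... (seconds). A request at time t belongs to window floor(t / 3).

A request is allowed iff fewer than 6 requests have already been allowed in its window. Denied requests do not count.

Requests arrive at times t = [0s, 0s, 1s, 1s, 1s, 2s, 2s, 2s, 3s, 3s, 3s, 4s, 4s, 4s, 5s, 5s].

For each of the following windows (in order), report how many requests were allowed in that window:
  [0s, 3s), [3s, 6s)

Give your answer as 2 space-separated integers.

Answer: 6 6

Derivation:
Processing requests:
  req#1 t=0s (window 0): ALLOW
  req#2 t=0s (window 0): ALLOW
  req#3 t=1s (window 0): ALLOW
  req#4 t=1s (window 0): ALLOW
  req#5 t=1s (window 0): ALLOW
  req#6 t=2s (window 0): ALLOW
  req#7 t=2s (window 0): DENY
  req#8 t=2s (window 0): DENY
  req#9 t=3s (window 1): ALLOW
  req#10 t=3s (window 1): ALLOW
  req#11 t=3s (window 1): ALLOW
  req#12 t=4s (window 1): ALLOW
  req#13 t=4s (window 1): ALLOW
  req#14 t=4s (window 1): ALLOW
  req#15 t=5s (window 1): DENY
  req#16 t=5s (window 1): DENY

Allowed counts by window: 6 6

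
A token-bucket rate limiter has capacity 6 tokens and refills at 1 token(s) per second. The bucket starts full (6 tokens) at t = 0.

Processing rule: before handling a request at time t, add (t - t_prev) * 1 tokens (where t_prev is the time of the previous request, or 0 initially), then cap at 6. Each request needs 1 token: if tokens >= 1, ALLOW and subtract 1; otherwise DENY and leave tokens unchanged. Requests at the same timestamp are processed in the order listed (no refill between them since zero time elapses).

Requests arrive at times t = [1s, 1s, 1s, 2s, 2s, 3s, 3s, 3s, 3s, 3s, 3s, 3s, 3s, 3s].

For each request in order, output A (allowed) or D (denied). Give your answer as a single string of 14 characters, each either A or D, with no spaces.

Simulating step by step:
  req#1 t=1s: ALLOW
  req#2 t=1s: ALLOW
  req#3 t=1s: ALLOW
  req#4 t=2s: ALLOW
  req#5 t=2s: ALLOW
  req#6 t=3s: ALLOW
  req#7 t=3s: ALLOW
  req#8 t=3s: ALLOW
  req#9 t=3s: DENY
  req#10 t=3s: DENY
  req#11 t=3s: DENY
  req#12 t=3s: DENY
  req#13 t=3s: DENY
  req#14 t=3s: DENY

Answer: AAAAAAAADDDDDD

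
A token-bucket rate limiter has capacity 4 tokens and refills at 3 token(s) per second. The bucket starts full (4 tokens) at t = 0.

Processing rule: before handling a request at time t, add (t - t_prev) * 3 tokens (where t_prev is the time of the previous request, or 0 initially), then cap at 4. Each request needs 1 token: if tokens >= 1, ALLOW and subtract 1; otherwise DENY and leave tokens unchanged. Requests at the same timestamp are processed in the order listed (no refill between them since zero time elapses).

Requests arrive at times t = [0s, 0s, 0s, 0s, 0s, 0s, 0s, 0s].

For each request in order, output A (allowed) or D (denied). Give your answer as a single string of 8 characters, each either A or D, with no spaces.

Answer: AAAADDDD

Derivation:
Simulating step by step:
  req#1 t=0s: ALLOW
  req#2 t=0s: ALLOW
  req#3 t=0s: ALLOW
  req#4 t=0s: ALLOW
  req#5 t=0s: DENY
  req#6 t=0s: DENY
  req#7 t=0s: DENY
  req#8 t=0s: DENY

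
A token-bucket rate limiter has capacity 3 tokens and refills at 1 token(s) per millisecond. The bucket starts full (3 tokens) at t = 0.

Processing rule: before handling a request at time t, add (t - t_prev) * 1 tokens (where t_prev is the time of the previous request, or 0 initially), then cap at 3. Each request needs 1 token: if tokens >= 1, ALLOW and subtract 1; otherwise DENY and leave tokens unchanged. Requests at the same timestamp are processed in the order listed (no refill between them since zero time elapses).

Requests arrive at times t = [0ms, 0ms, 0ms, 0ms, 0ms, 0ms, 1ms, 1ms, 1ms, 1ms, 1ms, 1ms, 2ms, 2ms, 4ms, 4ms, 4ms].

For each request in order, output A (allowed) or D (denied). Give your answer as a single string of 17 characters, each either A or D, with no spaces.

Answer: AAADDDADDDDDADAAD

Derivation:
Simulating step by step:
  req#1 t=0ms: ALLOW
  req#2 t=0ms: ALLOW
  req#3 t=0ms: ALLOW
  req#4 t=0ms: DENY
  req#5 t=0ms: DENY
  req#6 t=0ms: DENY
  req#7 t=1ms: ALLOW
  req#8 t=1ms: DENY
  req#9 t=1ms: DENY
  req#10 t=1ms: DENY
  req#11 t=1ms: DENY
  req#12 t=1ms: DENY
  req#13 t=2ms: ALLOW
  req#14 t=2ms: DENY
  req#15 t=4ms: ALLOW
  req#16 t=4ms: ALLOW
  req#17 t=4ms: DENY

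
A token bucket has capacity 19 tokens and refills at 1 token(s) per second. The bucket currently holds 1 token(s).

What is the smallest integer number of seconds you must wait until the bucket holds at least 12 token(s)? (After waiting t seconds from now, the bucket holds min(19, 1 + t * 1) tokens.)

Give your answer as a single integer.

Answer: 11

Derivation:
Need 1 + t * 1 >= 12, so t >= 11/1.
Smallest integer t = ceil(11/1) = 11.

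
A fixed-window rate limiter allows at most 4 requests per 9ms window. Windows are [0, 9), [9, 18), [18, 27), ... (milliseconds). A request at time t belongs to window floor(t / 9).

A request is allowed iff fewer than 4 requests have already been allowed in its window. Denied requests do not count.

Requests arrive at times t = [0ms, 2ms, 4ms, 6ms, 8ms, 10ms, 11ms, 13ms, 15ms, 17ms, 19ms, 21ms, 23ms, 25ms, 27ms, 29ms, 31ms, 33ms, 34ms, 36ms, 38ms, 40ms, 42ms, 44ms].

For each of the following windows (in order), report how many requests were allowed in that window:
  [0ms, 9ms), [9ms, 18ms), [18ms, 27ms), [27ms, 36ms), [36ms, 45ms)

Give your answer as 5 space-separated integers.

Answer: 4 4 4 4 4

Derivation:
Processing requests:
  req#1 t=0ms (window 0): ALLOW
  req#2 t=2ms (window 0): ALLOW
  req#3 t=4ms (window 0): ALLOW
  req#4 t=6ms (window 0): ALLOW
  req#5 t=8ms (window 0): DENY
  req#6 t=10ms (window 1): ALLOW
  req#7 t=11ms (window 1): ALLOW
  req#8 t=13ms (window 1): ALLOW
  req#9 t=15ms (window 1): ALLOW
  req#10 t=17ms (window 1): DENY
  req#11 t=19ms (window 2): ALLOW
  req#12 t=21ms (window 2): ALLOW
  req#13 t=23ms (window 2): ALLOW
  req#14 t=25ms (window 2): ALLOW
  req#15 t=27ms (window 3): ALLOW
  req#16 t=29ms (window 3): ALLOW
  req#17 t=31ms (window 3): ALLOW
  req#18 t=33ms (window 3): ALLOW
  req#19 t=34ms (window 3): DENY
  req#20 t=36ms (window 4): ALLOW
  req#21 t=38ms (window 4): ALLOW
  req#22 t=40ms (window 4): ALLOW
  req#23 t=42ms (window 4): ALLOW
  req#24 t=44ms (window 4): DENY

Allowed counts by window: 4 4 4 4 4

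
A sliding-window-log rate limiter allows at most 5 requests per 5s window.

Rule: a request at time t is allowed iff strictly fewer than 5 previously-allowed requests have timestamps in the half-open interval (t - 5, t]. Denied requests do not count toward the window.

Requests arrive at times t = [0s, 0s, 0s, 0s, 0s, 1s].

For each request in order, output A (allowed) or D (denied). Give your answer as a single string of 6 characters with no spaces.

Answer: AAAAAD

Derivation:
Tracking allowed requests in the window:
  req#1 t=0s: ALLOW
  req#2 t=0s: ALLOW
  req#3 t=0s: ALLOW
  req#4 t=0s: ALLOW
  req#5 t=0s: ALLOW
  req#6 t=1s: DENY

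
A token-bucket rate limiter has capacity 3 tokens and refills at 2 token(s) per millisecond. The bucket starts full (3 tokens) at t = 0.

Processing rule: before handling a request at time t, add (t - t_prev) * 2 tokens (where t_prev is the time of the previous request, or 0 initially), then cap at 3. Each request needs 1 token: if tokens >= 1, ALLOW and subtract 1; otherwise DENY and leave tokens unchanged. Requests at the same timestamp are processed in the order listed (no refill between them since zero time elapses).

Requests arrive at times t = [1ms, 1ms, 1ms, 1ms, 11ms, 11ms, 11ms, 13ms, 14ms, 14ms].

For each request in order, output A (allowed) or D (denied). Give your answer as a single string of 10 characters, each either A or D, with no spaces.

Simulating step by step:
  req#1 t=1ms: ALLOW
  req#2 t=1ms: ALLOW
  req#3 t=1ms: ALLOW
  req#4 t=1ms: DENY
  req#5 t=11ms: ALLOW
  req#6 t=11ms: ALLOW
  req#7 t=11ms: ALLOW
  req#8 t=13ms: ALLOW
  req#9 t=14ms: ALLOW
  req#10 t=14ms: ALLOW

Answer: AAADAAAAAA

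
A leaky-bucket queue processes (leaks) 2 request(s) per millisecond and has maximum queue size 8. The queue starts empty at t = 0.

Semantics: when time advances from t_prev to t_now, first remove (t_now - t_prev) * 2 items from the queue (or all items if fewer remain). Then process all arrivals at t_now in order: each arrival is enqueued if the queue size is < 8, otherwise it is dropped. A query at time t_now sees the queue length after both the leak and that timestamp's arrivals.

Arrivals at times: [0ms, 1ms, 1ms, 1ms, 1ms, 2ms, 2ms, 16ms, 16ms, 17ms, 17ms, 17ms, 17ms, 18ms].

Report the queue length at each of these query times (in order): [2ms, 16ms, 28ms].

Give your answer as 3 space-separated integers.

Queue lengths at query times:
  query t=2ms: backlog = 4
  query t=16ms: backlog = 2
  query t=28ms: backlog = 0

Answer: 4 2 0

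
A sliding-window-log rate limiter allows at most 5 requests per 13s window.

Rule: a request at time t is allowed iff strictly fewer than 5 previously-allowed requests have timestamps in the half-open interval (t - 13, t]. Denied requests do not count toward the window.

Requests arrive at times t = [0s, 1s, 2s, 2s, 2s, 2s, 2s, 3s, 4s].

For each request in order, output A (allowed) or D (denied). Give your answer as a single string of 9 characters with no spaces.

Answer: AAAAADDDD

Derivation:
Tracking allowed requests in the window:
  req#1 t=0s: ALLOW
  req#2 t=1s: ALLOW
  req#3 t=2s: ALLOW
  req#4 t=2s: ALLOW
  req#5 t=2s: ALLOW
  req#6 t=2s: DENY
  req#7 t=2s: DENY
  req#8 t=3s: DENY
  req#9 t=4s: DENY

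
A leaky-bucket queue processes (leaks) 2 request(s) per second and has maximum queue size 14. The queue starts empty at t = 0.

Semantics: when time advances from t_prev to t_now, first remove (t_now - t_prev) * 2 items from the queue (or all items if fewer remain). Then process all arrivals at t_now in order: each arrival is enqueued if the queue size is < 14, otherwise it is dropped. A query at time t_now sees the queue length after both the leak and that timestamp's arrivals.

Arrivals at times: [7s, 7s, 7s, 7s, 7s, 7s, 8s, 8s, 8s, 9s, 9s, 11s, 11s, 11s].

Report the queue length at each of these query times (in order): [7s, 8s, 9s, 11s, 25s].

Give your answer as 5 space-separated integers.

Answer: 6 7 7 6 0

Derivation:
Queue lengths at query times:
  query t=7s: backlog = 6
  query t=8s: backlog = 7
  query t=9s: backlog = 7
  query t=11s: backlog = 6
  query t=25s: backlog = 0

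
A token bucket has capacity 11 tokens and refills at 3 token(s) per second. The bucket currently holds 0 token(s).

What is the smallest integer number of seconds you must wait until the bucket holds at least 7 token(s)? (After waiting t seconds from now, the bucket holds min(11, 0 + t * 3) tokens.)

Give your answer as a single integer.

Answer: 3

Derivation:
Need 0 + t * 3 >= 7, so t >= 7/3.
Smallest integer t = ceil(7/3) = 3.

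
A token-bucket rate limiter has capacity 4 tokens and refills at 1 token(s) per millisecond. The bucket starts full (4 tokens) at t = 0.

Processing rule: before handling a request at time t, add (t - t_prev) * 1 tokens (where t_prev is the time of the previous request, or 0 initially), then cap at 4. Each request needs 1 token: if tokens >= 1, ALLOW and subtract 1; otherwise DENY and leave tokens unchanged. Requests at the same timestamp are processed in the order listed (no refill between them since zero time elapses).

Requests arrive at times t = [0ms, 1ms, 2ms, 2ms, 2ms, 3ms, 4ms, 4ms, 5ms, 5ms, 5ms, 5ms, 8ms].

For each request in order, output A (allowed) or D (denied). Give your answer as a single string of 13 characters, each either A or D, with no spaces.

Answer: AAAAAAAAADDDA

Derivation:
Simulating step by step:
  req#1 t=0ms: ALLOW
  req#2 t=1ms: ALLOW
  req#3 t=2ms: ALLOW
  req#4 t=2ms: ALLOW
  req#5 t=2ms: ALLOW
  req#6 t=3ms: ALLOW
  req#7 t=4ms: ALLOW
  req#8 t=4ms: ALLOW
  req#9 t=5ms: ALLOW
  req#10 t=5ms: DENY
  req#11 t=5ms: DENY
  req#12 t=5ms: DENY
  req#13 t=8ms: ALLOW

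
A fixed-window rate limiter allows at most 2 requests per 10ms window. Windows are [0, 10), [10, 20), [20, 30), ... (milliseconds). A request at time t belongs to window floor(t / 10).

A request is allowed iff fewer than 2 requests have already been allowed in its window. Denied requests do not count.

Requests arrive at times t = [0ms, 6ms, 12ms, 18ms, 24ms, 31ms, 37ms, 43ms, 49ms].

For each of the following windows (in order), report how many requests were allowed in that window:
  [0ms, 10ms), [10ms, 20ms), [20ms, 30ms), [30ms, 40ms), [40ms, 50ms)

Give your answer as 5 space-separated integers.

Answer: 2 2 1 2 2

Derivation:
Processing requests:
  req#1 t=0ms (window 0): ALLOW
  req#2 t=6ms (window 0): ALLOW
  req#3 t=12ms (window 1): ALLOW
  req#4 t=18ms (window 1): ALLOW
  req#5 t=24ms (window 2): ALLOW
  req#6 t=31ms (window 3): ALLOW
  req#7 t=37ms (window 3): ALLOW
  req#8 t=43ms (window 4): ALLOW
  req#9 t=49ms (window 4): ALLOW

Allowed counts by window: 2 2 1 2 2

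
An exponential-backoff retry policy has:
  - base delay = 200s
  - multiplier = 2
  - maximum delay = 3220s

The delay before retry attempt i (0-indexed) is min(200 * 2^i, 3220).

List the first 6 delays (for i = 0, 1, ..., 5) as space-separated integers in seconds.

Computing each delay:
  i=0: min(200*2^0, 3220) = 200
  i=1: min(200*2^1, 3220) = 400
  i=2: min(200*2^2, 3220) = 800
  i=3: min(200*2^3, 3220) = 1600
  i=4: min(200*2^4, 3220) = 3200
  i=5: min(200*2^5, 3220) = 3220

Answer: 200 400 800 1600 3200 3220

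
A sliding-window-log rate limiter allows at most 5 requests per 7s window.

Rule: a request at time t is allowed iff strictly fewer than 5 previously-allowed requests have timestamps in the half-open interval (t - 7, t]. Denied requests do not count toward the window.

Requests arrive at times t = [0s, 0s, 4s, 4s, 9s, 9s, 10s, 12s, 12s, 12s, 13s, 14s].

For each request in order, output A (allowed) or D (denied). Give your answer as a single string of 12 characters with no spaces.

Tracking allowed requests in the window:
  req#1 t=0s: ALLOW
  req#2 t=0s: ALLOW
  req#3 t=4s: ALLOW
  req#4 t=4s: ALLOW
  req#5 t=9s: ALLOW
  req#6 t=9s: ALLOW
  req#7 t=10s: ALLOW
  req#8 t=12s: ALLOW
  req#9 t=12s: ALLOW
  req#10 t=12s: DENY
  req#11 t=13s: DENY
  req#12 t=14s: DENY

Answer: AAAAAAAAADDD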